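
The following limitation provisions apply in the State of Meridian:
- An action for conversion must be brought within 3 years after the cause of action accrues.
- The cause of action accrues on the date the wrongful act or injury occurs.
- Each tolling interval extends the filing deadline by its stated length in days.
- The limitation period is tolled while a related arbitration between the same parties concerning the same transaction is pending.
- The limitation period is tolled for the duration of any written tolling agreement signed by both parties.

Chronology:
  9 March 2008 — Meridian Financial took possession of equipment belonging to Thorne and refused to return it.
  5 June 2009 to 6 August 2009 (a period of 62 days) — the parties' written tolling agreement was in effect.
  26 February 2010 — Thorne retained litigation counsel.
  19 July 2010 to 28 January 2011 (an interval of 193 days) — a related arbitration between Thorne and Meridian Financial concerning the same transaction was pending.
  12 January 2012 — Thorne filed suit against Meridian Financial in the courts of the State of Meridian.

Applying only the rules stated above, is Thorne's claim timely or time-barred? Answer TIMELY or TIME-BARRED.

TIME-BARRED

The cause of action accrued on 9 March 2008, the date of the act.
3 years from 9 March 2008 is 9 March 2011.
The period was tolled for 62 days by the written tolling agreement (5 June 2009 to 6 August 2009), pushing the deadline to 10 May 2011.
The pending related arbitration from 19 July 2010 to 28 January 2011 tolled the period for 193 days, extending the deadline to 19 November 2011.
Nothing else in the chronology tolls or restarts the period.
Filing on 12 January 2012 missed the 19 November 2011 deadline — the action is time-barred.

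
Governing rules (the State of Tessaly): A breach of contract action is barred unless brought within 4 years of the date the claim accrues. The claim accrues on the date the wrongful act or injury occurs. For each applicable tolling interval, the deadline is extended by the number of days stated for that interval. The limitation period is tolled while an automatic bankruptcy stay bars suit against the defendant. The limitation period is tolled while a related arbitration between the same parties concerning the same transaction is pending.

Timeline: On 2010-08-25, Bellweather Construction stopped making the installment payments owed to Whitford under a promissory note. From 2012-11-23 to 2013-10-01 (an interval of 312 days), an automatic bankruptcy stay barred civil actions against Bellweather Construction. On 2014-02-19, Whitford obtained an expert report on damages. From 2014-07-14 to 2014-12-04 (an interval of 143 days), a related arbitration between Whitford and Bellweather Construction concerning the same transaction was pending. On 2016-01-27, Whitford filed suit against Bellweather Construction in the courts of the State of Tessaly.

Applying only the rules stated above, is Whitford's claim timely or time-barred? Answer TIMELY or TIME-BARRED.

TIME-BARRED

The claim accrued on 2010-08-25, the date of the act.
Adding the 4 years base period to 2010-08-25 gives a deadline of 2014-08-25, before any tolling.
The automatic bankruptcy stay from 2012-11-23 to 2013-10-01 tolled the period for 312 days, extending the deadline to 2015-07-03.
The pending related arbitration from 2014-07-14 to 2014-12-04 tolled the period for 143 days, extending the deadline to 2015-11-23.
None of the other events listed affects the running of the period under the stated rules.
Whitford filed on 2016-01-27, after the 2015-11-23 deadline, so the action is time-barred.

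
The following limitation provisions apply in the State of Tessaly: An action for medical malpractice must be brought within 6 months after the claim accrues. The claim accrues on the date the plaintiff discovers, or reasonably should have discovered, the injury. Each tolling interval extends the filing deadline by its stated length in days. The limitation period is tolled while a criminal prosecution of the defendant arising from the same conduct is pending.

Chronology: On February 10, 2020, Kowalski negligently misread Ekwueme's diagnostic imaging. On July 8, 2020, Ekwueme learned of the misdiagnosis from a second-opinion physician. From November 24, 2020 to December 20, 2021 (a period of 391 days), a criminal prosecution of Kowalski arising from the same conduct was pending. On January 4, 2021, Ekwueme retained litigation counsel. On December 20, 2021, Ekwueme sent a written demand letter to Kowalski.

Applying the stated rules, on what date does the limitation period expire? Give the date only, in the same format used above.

February 3, 2022

Accrual is tied to discovery, so the period began on July 8, 2020 rather than on February 10, 2020 when the act occurred.
The untolled deadline — 6 months after July 8, 2020 — is January 8, 2021.
The pending criminal prosecution from November 24, 2020 to December 20, 2021 tolled the period for 391 days, extending the deadline to February 3, 2022.
The other events in the timeline have no effect on the limitation period under the stated rules.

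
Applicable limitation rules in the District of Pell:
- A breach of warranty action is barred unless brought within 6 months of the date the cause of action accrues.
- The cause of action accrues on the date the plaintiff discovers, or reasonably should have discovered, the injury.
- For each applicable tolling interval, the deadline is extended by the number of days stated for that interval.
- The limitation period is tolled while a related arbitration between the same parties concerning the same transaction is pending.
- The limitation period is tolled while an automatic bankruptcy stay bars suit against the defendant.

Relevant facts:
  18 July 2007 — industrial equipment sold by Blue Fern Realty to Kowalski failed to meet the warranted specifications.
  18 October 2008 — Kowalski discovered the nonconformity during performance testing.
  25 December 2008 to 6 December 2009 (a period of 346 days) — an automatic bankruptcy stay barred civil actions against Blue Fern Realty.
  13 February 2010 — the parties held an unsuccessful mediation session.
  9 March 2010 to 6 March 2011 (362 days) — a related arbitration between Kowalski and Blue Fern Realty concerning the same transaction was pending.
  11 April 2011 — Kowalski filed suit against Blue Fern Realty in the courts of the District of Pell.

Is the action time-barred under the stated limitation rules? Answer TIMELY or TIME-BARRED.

TIME-BARRED

The claim did not accrue until Kowalski discovered the injury on 18 October 2008; the 18 July 2007 act date does not start the clock under the stated rule.
6 months from 18 October 2008 is 18 April 2009.
The automatic bankruptcy stay from 25 December 2008 to 6 December 2009 tolled the period for 346 days, extending the deadline to 30 March 2010.
The pending related arbitration from 9 March 2010 to 6 March 2011 tolled the period for 362 days, extending the deadline to 27 March 2011.
The other events in the timeline have no effect on the limitation period under the stated rules.
The 11 April 2011 filing falls after the 27 March 2011 deadline; the claim is time-barred.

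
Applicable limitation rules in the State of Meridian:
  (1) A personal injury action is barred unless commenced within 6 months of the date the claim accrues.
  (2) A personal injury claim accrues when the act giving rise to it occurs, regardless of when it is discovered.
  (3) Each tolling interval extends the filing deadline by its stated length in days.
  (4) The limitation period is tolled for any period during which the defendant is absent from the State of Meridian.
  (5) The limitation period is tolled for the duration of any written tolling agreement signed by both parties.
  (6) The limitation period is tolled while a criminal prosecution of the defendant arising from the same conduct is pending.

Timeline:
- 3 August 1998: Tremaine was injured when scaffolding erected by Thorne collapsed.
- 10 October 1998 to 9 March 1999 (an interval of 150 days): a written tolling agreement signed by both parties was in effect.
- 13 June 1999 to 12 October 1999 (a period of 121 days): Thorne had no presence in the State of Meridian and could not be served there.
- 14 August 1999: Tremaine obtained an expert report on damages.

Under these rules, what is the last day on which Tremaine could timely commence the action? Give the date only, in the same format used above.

1 November 1999

The limitation period began to run on 3 August 1998.
6 months from 3 August 1998 is 3 February 1999.
The written tolling agreement from 10 October 1998 to 9 March 1999 tolled the period for 150 days, extending the deadline to 3 July 1999.
The defendant's absence from the jurisdiction from 13 June 1999 to 12 October 1999 tolled the period for 121 days, extending the deadline to 1 November 1999.
None of the other events listed affects the running of the period under the stated rules.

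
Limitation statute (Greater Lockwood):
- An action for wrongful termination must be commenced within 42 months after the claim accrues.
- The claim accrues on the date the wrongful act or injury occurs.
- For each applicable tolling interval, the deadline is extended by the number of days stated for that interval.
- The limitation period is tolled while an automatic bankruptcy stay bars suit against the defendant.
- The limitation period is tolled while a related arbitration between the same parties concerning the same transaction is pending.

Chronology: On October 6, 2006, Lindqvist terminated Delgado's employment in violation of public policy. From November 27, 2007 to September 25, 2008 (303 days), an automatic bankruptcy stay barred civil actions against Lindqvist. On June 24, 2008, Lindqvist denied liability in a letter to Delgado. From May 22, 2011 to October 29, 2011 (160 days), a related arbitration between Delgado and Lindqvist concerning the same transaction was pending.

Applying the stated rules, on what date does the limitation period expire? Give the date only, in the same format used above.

The claim accrued on October 6, 2006, the date of the act.
The untolled deadline — 42 months after October 6, 2006 — is April 6, 2010.
The period was tolled for 303 days by the automatic bankruptcy stay (November 27, 2007 to September 25, 2008), pushing the deadline to February 3, 2011.
The pending related arbitration from May 22, 2011 to October 29, 2011 began after the period had already run on February 3, 2011, so it has no tolling effect.
None of the other events listed affects the running of the period under the stated rules.

February 3, 2011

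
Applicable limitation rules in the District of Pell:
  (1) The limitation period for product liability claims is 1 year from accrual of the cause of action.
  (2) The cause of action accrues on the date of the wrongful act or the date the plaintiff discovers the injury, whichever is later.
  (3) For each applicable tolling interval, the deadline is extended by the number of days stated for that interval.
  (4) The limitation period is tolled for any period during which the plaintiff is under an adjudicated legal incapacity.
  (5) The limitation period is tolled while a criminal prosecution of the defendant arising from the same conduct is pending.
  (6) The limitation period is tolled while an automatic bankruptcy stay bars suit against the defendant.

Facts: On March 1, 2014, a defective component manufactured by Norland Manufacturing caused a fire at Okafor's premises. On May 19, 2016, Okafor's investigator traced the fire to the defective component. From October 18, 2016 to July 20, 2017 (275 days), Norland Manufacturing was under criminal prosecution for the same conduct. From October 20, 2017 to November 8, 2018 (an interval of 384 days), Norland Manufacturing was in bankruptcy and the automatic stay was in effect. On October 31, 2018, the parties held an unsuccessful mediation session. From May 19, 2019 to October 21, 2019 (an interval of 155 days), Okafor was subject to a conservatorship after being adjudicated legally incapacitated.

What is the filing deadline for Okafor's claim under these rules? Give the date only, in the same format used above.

March 9, 2019

Taking the later of the act (March 1, 2014) and discovery (May 19, 2016), the claim accrued on May 19, 2016.
Adding the 1 year base period to May 19, 2016 gives a deadline of May 19, 2017, before any tolling.
The pending criminal prosecution from October 18, 2016 to July 20, 2017 tolled the period for 275 days, extending the deadline to February 18, 2018.
The automatic bankruptcy stay from October 20, 2017 to November 8, 2018 tolled the period for 384 days, extending the deadline to March 9, 2019.
By the time the plaintiff's legal incapacity began on May 19, 2019, the limitation period had already expired on March 9, 2019; that interval cannot revive it.
The other events in the timeline have no effect on the limitation period under the stated rules.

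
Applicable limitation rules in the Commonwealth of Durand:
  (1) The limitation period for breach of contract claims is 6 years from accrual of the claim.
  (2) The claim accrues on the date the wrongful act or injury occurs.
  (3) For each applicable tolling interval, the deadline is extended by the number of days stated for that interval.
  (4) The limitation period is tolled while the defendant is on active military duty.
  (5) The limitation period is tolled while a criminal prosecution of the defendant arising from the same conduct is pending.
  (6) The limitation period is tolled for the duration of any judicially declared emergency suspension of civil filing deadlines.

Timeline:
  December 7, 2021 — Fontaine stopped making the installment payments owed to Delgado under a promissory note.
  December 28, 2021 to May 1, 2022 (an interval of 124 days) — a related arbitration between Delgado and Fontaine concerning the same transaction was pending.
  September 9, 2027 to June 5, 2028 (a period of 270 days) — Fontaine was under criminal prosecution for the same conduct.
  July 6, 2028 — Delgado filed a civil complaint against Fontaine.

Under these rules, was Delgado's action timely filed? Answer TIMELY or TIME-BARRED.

The limitation period began to run on December 7, 2021.
The untolled deadline — 6 years after December 7, 2021 — is December 7, 2027.
Because the pending criminal prosecution ran from September 9, 2027 to June 5, 2028, the deadline is extended by 270 days to September 2, 2028.
Although a pending arbitration ran from December 28, 2021 to May 1, 2022, the stated rules do not make that a tolling event, so it is disregarded.
Delgado filed on July 6, 2028, before the September 2, 2028 deadline, so the action is timely.

TIMELY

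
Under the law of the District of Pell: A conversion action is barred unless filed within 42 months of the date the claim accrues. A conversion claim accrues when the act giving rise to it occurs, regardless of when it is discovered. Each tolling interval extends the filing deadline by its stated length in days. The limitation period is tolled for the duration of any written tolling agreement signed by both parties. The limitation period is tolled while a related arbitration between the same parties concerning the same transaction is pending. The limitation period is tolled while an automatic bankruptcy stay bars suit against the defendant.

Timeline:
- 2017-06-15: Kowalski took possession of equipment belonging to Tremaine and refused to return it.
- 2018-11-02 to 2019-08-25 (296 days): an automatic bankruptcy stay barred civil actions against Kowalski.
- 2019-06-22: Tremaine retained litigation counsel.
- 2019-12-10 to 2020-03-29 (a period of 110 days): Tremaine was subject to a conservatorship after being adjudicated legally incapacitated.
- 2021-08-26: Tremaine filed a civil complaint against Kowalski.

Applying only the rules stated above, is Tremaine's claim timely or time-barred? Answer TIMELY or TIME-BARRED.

TIMELY

The limitation period began to run on 2017-06-15.
Adding the 42 months base period to 2017-06-15 gives a deadline of 2020-12-15, before any tolling.
The period was tolled for 296 days by the automatic bankruptcy stay (2018-11-02 to 2019-08-25), pushing the deadline to 2021-10-07.
No stated provision tolls the period for the plaintiff's incapacity, so the interval from 2019-12-10 to 2020-03-29 has no effect on the deadline.
The other events in the timeline have no effect on the limitation period under the stated rules.
Filing on 2021-08-26 beat the 2021-10-07 deadline — the action is timely.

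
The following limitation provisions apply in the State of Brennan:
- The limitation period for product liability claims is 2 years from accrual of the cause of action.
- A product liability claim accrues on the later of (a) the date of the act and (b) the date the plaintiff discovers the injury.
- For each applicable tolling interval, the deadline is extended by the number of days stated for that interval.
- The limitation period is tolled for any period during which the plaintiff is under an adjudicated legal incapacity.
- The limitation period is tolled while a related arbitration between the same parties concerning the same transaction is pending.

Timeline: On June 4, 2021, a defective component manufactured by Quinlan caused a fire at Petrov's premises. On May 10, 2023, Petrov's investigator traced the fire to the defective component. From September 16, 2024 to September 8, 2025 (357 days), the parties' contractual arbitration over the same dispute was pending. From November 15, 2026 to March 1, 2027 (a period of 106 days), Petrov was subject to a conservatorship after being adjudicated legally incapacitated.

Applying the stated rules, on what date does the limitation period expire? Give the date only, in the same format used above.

May 2, 2026

The claim accrued on May 10, 2023 — the later of the June 4, 2021 act and the May 10, 2023 discovery.
The untolled deadline — 2 years after May 10, 2023 — is May 10, 2025.
The pending related arbitration from September 16, 2024 to September 8, 2025 tolled the period for 357 days, extending the deadline to May 2, 2026.
By the time the plaintiff's legal incapacity began on November 15, 2026, the limitation period had already expired on May 2, 2026; that interval cannot revive it.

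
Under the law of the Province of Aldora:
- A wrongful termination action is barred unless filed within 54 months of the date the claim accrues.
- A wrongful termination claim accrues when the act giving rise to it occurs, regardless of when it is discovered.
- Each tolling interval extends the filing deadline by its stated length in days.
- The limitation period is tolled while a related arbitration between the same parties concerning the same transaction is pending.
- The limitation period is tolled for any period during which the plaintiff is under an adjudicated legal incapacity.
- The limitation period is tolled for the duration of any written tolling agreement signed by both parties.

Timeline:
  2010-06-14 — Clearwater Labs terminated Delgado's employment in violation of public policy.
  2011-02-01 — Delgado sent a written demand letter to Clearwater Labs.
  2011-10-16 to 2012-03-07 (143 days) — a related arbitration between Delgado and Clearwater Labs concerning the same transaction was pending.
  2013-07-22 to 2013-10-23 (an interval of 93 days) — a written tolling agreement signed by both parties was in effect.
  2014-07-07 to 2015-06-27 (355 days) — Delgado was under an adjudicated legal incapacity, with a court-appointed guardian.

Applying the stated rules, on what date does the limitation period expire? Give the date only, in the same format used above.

The claim accrued on 2010-06-14, when the wrongful act occurred.
The untolled deadline — 54 months after 2010-06-14 — is 2014-12-14.
The period was tolled for 143 days by the pending related arbitration (2011-10-16 to 2012-03-07), pushing the deadline to 2015-05-06.
The period was tolled for 93 days by the written tolling agreement (2013-07-22 to 2013-10-23), pushing the deadline to 2015-08-07.
The period was tolled for 355 days by the plaintiff's legal incapacity (2014-07-07 to 2015-06-27), pushing the deadline to 2016-07-27.
None of the other events listed affects the running of the period under the stated rules.

2016-07-27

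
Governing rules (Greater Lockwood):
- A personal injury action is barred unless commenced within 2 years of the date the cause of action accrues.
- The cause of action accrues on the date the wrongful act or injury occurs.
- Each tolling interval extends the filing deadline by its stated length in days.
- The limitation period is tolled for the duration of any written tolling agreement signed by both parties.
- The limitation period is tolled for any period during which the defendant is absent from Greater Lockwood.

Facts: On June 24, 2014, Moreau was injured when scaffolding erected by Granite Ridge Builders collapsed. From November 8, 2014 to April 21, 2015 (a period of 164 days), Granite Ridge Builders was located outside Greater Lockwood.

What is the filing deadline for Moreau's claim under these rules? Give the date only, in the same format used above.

The limitation period began to run on June 24, 2014.
The untolled deadline — 2 years after June 24, 2014 — is June 24, 2016.
The period was tolled for 164 days by the defendant's absence from the jurisdiction (November 8, 2014 to April 21, 2015), pushing the deadline to December 5, 2016.

December 5, 2016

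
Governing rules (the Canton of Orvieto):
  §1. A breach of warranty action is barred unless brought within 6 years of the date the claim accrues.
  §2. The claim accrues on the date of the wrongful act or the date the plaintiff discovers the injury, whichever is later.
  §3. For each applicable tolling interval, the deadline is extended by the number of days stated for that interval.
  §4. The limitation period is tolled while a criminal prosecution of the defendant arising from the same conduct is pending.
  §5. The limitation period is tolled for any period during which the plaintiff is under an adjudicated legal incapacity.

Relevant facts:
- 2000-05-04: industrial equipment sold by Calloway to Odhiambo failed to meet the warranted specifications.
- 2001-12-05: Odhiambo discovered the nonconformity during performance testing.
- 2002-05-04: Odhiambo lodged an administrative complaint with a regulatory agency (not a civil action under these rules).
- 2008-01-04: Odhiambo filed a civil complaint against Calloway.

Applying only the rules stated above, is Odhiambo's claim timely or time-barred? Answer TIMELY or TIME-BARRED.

TIME-BARRED

The claim accrued on 2001-12-05 — the later of the 2000-05-04 act and the 2001-12-05 discovery.
The untolled deadline — 6 years after 2001-12-05 — is 2007-12-05.
The other events in the timeline have no effect on the limitation period under the stated rules.
Odhiambo filed on 2008-01-04, after the 2007-12-05 deadline, so the action is time-barred.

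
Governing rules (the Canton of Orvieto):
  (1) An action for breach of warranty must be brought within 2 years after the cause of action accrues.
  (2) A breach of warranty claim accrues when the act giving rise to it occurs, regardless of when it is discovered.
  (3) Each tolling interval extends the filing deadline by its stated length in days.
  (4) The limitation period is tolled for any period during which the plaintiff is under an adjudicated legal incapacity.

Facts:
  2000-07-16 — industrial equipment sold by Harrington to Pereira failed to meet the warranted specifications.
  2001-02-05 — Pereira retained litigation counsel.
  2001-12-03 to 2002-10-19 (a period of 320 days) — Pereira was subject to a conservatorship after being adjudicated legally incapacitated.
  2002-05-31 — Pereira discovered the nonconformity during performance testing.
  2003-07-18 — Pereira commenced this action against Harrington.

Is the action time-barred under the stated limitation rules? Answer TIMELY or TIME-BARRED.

TIME-BARRED

The claim accrued on 2000-07-16, when the wrongful act occurred; under the stated occurrence rule the 2002-05-31 discovery does not delay accrual.
The untolled deadline — 2 years after 2000-07-16 — is 2002-07-16.
Because the plaintiff's legal incapacity ran from 2001-12-03 to 2002-10-19, the deadline is extended by 320 days to 2003-06-01.
Nothing else in the chronology tolls or restarts the period.
The 2003-07-18 filing falls after the 2003-06-01 deadline; the claim is time-barred.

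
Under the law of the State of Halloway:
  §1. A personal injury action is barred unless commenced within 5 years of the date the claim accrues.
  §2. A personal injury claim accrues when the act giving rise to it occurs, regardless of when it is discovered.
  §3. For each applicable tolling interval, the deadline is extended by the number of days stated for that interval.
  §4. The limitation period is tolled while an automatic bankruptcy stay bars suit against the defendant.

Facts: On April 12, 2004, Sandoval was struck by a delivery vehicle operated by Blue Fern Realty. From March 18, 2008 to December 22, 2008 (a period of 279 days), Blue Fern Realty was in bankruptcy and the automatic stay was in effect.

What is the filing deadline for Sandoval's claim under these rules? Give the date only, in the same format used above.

The claim accrued on April 12, 2004, the date of the act.
Adding the 5 years base period to April 12, 2004 gives a deadline of April 12, 2009, before any tolling.
The period was tolled for 279 days by the automatic bankruptcy stay (March 18, 2008 to December 22, 2008), pushing the deadline to January 16, 2010.

January 16, 2010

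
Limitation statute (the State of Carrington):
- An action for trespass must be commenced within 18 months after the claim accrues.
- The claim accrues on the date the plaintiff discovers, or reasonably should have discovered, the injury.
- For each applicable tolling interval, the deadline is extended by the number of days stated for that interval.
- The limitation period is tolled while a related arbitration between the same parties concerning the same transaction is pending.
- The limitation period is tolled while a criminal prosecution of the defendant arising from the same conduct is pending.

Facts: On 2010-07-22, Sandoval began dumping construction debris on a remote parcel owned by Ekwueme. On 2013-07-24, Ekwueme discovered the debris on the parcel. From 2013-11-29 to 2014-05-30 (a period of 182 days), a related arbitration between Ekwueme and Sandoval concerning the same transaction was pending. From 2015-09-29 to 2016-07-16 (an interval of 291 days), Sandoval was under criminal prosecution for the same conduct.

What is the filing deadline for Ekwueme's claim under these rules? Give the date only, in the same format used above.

2015-07-25

Under the discovery rule, the claim accrued on 2013-07-24, when Ekwueme discovered the injury — not on the 2010-07-22 date of the underlying act.
18 months from 2013-07-24 is 2015-01-24.
The pending related arbitration from 2013-11-29 to 2014-05-30 tolled the period for 182 days, extending the deadline to 2015-07-25.
The pending criminal prosecution starting 2015-09-29 came too late — the period had run on 2015-07-25 — and so does not extend the deadline.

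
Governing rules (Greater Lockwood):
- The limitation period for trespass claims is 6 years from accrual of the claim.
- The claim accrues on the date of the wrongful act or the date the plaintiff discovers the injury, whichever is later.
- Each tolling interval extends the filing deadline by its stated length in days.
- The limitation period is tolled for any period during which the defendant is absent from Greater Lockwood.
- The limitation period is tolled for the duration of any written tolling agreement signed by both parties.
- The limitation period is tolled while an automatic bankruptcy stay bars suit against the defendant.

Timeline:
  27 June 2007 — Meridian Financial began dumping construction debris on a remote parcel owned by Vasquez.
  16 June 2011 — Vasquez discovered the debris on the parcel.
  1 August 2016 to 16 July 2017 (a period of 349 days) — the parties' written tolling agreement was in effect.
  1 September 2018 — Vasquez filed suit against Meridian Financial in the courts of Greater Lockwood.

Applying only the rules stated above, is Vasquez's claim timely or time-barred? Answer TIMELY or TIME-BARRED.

Because discovery on 16 June 2011 post-dates the 27 June 2007 act, accrual under the later-of rule falls on 16 June 2011.
The untolled deadline — 6 years after 16 June 2011 — is 16 June 2017.
Because the written tolling agreement ran from 1 August 2016 to 16 July 2017, the deadline is extended by 349 days to 31 May 2018.
The 1 September 2018 filing falls after the 31 May 2018 deadline; the claim is time-barred.

TIME-BARRED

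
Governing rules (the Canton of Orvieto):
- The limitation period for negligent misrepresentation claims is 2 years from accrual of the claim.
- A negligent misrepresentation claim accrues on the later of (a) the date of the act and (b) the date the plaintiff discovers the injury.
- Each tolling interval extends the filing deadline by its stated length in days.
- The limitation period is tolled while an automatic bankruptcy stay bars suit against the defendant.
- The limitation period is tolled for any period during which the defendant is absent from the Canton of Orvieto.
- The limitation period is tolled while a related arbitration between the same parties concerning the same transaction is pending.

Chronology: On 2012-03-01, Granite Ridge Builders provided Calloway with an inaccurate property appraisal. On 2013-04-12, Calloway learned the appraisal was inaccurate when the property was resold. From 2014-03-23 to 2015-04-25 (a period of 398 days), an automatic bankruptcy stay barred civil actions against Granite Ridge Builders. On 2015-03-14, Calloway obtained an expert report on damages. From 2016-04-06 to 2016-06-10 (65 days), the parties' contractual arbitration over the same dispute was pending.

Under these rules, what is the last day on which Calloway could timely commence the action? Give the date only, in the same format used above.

Because discovery on 2013-04-12 post-dates the 2012-03-01 act, accrual under the later-of rule falls on 2013-04-12.
The untolled deadline — 2 years after 2013-04-12 — is 2015-04-12.
The automatic bankruptcy stay from 2014-03-23 to 2015-04-25 tolled the period for 398 days, extending the deadline to 2016-05-14.
The period was tolled for 65 days by the pending related arbitration (2016-04-06 to 2016-06-10), pushing the deadline to 2016-07-18.
Nothing else in the chronology tolls or restarts the period.

2016-07-18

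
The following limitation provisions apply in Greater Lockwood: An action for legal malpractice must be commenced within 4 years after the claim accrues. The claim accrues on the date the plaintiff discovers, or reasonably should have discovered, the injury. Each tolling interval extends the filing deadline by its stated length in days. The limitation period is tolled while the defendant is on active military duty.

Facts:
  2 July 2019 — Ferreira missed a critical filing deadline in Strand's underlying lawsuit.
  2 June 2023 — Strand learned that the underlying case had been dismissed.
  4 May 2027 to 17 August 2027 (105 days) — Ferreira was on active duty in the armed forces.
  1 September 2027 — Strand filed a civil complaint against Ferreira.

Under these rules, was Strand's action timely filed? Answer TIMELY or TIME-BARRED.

Accrual is tied to discovery, so the period began on 2 June 2023 rather than on 2 July 2019 when the act occurred.
4 years from 2 June 2023 is 2 June 2027.
The defendant's active military service from 4 May 2027 to 17 August 2027 tolled the period for 105 days, extending the deadline to 15 September 2027.
Filing on 1 September 2027 beat the 15 September 2027 deadline — the action is timely.

TIMELY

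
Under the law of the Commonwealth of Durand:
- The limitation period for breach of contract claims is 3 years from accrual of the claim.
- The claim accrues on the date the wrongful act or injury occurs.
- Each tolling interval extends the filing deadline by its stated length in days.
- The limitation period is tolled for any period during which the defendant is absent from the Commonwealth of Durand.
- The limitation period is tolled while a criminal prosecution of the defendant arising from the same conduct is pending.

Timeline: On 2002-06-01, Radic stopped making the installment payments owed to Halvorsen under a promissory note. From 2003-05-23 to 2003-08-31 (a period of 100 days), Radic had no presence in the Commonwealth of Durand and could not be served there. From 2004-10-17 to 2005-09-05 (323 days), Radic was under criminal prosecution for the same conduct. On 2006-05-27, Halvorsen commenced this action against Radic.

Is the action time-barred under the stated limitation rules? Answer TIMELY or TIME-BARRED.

The claim accrued on 2002-06-01, when the wrongful act occurred.
3 years from 2002-06-01 is 2005-06-01.
Because the defendant's absence from the jurisdiction ran from 2003-05-23 to 2003-08-31, the deadline is extended by 100 days to 2005-09-09.
Because the pending criminal prosecution ran from 2004-10-17 to 2005-09-05, the deadline is extended by 323 days to 2006-07-29.
The 2006-05-27 filing precedes the 2006-07-29 deadline; the claim is timely.

TIMELY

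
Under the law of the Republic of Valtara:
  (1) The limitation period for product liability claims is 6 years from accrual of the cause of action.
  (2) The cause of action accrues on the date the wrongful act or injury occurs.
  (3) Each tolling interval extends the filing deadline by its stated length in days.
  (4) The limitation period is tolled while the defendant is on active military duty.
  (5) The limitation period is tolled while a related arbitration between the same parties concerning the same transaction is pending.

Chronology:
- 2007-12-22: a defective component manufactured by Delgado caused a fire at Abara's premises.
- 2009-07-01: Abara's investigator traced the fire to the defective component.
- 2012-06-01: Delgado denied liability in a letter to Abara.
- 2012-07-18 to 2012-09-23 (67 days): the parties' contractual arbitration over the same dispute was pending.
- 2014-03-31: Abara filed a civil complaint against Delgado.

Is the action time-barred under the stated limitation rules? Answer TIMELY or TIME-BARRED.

TIME-BARRED

The claim accrued on 2007-12-22, when the wrongful act occurred; under the stated occurrence rule the 2009-07-01 discovery does not delay accrual.
The untolled deadline — 6 years after 2007-12-22 — is 2013-12-22.
The period was tolled for 67 days by the pending related arbitration (2012-07-18 to 2012-09-23), pushing the deadline to 2014-02-27.
The other events in the timeline have no effect on the limitation period under the stated rules.
Filing on 2014-03-31 missed the 2014-02-27 deadline — the action is time-barred.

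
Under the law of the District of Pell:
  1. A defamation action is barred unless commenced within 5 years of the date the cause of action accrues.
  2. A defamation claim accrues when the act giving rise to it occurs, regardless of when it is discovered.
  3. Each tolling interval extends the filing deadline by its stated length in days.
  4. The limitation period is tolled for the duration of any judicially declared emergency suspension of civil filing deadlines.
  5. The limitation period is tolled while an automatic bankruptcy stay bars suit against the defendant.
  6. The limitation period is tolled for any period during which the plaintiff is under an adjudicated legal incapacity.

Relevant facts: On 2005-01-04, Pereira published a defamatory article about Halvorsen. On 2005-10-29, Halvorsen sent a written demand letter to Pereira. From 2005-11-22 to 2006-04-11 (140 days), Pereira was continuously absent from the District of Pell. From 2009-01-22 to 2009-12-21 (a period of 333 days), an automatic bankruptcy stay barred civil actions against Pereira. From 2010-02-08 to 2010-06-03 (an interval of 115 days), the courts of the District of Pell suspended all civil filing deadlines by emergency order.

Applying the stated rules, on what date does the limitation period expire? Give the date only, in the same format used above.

2011-03-28

The cause of action accrued on 2005-01-04, the date of the act.
5 years from 2005-01-04 is 2010-01-04.
The automatic bankruptcy stay from 2009-01-22 to 2009-12-21 tolled the period for 333 days, extending the deadline to 2010-12-03.
The emergency suspension of filing deadlines from 2010-02-08 to 2010-06-03 tolled the period for 115 days, extending the deadline to 2011-03-28.
Although the defendant's absence ran from 2005-11-22 to 2006-04-11, the stated rules do not make that a tolling event, so it is disregarded.
Nothing else in the chronology tolls or restarts the period.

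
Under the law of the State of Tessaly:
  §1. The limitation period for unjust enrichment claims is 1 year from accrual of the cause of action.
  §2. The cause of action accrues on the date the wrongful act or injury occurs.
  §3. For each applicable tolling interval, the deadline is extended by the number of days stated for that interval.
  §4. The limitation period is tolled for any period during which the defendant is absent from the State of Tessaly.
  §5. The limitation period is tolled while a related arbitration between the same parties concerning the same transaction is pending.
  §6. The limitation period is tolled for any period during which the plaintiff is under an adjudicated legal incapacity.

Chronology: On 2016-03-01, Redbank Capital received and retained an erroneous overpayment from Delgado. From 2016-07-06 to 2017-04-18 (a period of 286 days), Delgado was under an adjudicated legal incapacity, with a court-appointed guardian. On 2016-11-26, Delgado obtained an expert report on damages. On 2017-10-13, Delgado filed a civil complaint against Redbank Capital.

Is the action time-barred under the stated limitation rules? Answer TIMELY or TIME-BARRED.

TIMELY

The cause of action accrued on 2016-03-01, the date of the act.
Adding the 1 year base period to 2016-03-01 gives a deadline of 2017-03-01, before any tolling.
The period was tolled for 286 days by the plaintiff's legal incapacity (2016-07-06 to 2017-04-18), pushing the deadline to 2017-12-12.
None of the other events listed affects the running of the period under the stated rules.
The 2017-10-13 filing precedes the 2017-12-12 deadline; the claim is timely.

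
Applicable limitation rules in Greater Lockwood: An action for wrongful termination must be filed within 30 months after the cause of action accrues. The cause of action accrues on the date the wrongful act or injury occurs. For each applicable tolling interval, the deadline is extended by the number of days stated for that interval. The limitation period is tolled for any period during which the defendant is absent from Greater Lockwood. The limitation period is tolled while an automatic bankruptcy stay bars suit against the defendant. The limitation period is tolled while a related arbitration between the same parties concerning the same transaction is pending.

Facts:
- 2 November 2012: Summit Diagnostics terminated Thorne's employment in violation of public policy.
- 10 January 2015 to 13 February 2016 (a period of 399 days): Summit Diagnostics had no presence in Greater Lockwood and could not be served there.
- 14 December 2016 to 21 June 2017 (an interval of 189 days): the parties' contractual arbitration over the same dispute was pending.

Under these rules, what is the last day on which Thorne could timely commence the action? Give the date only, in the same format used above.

The claim accrued on 2 November 2012, when the wrongful act occurred.
30 months from 2 November 2012 is 2 May 2015.
The period was tolled for 399 days by the defendant's absence from the jurisdiction (10 January 2015 to 13 February 2016), pushing the deadline to 4 June 2016.
The pending related arbitration starting 14 December 2016 came too late — the period had run on 4 June 2016 — and so does not extend the deadline.

4 June 2016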